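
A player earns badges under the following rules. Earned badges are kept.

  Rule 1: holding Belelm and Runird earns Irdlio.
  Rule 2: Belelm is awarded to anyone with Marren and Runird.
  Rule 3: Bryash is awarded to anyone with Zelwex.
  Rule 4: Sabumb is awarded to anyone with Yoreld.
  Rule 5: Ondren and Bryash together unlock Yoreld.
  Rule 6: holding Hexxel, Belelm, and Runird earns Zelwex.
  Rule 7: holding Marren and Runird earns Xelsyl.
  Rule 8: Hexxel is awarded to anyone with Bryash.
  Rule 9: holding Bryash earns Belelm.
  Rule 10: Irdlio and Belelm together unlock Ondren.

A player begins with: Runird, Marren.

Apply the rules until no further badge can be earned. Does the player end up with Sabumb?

No

Sabumb would need Yoreld (Rule 4), but Yoreld is never earned.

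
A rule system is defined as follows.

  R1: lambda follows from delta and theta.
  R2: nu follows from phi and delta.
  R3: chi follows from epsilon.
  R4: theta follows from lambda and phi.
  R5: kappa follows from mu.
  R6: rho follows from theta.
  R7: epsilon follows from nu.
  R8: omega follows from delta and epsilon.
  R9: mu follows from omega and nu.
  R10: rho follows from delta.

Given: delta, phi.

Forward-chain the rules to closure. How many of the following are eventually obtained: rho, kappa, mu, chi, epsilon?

5

phi and delta hold, so nu follows (R2).
delta holds, so rho follows (R10).
From nu, R7 gives epsilon.
epsilon holds, so chi follows (R3).
delta and epsilon hold, so omega follows (R8).
omega and nu hold, so mu follows (R9).
mu holds, so kappa follows (R5).
rho: reached.
kappa: reached.
mu: reached.
chi: reached.
epsilon: reached.
All 5 are reached.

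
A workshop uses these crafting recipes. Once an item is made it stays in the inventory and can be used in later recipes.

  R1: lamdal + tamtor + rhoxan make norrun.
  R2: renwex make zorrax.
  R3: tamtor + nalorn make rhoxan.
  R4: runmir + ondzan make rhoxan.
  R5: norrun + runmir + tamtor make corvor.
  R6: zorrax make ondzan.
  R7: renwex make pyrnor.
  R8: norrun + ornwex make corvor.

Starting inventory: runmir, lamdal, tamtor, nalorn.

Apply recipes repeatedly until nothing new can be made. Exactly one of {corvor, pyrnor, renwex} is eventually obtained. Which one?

corvor

tamtor + nalorn → rhoxan (R3).
lamdal + tamtor + rhoxan → norrun (R1).
Using R5, norrun, runmir, and tamtor make corvor.
pyrnor would need renwex (R7), but renwex is never obtained. No rule produces renwex, and it is not given.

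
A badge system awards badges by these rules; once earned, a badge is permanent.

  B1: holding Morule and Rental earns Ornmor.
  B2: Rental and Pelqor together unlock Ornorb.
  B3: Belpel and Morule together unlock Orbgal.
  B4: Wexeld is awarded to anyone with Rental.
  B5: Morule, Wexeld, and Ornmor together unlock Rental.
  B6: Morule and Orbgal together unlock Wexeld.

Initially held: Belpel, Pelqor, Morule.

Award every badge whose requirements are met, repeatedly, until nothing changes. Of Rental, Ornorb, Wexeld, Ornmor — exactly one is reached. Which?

With Belpel and Morule, Orbgal is earned (B3).
With Morule and Orbgal, Wexeld is earned (B6).
Ornmor would need Morule and Rental (B1), but Rental is never earned. Ornorb would need Rental and Pelqor (B2), but Rental is never earned. Rental would need Morule, Wexeld, and Ornmor (B5), but Ornmor is never earned.

Wexeld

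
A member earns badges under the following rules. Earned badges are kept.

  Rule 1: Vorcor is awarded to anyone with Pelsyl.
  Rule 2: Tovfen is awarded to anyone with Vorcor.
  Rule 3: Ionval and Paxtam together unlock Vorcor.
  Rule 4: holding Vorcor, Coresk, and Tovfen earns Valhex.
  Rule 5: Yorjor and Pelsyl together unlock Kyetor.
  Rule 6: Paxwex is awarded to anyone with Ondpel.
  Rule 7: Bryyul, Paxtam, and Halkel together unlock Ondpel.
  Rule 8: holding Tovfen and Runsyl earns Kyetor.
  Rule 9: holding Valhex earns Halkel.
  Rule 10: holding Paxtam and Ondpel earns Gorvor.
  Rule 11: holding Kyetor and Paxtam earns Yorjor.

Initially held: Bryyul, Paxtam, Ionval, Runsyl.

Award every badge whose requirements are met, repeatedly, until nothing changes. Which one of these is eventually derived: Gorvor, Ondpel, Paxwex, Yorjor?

With Ionval and Paxtam, Vorcor is earned (Rule 3).
With Vorcor, Tovfen is earned (Rule 2).
With Tovfen and Runsyl, Kyetor is earned (Rule 8).
With Kyetor and Paxtam, Yorjor is earned (Rule 11).
Paxwex would need Ondpel (Rule 6), but Ondpel is never earned. Ondpel would need Bryyul, Paxtam, and Halkel (Rule 7), but Halkel is never earned. Gorvor would need Paxtam and Ondpel (Rule 10), but Ondpel is never earned.

Yorjor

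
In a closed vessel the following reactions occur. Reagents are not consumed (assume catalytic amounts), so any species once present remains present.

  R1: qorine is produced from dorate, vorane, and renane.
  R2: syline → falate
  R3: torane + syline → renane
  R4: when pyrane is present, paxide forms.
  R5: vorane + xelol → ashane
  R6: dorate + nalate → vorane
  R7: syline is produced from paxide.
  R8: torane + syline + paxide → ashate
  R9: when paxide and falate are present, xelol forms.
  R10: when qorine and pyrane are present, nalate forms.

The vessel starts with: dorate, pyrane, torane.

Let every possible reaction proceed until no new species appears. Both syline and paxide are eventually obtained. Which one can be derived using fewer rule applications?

paxide

paxide: pyrane present → paxide forms (R4). [1 rule application]
syline: pyrane present → paxide forms (R4). paxide present → syline forms (R7). [2 rule applications]
paxide needs fewer.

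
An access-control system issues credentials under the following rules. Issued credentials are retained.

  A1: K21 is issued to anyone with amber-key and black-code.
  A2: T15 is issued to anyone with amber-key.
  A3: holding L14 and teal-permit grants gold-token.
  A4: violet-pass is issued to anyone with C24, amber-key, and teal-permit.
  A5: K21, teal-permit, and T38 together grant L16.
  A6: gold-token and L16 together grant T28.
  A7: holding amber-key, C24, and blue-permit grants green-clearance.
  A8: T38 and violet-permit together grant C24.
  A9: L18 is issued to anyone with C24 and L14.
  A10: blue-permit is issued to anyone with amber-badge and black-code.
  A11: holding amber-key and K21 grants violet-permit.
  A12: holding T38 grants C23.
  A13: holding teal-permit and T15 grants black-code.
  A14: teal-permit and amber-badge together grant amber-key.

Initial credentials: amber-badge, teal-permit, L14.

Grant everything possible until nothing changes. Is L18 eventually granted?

No

L18 would need C24 and L14 (A9), but C24 is never granted.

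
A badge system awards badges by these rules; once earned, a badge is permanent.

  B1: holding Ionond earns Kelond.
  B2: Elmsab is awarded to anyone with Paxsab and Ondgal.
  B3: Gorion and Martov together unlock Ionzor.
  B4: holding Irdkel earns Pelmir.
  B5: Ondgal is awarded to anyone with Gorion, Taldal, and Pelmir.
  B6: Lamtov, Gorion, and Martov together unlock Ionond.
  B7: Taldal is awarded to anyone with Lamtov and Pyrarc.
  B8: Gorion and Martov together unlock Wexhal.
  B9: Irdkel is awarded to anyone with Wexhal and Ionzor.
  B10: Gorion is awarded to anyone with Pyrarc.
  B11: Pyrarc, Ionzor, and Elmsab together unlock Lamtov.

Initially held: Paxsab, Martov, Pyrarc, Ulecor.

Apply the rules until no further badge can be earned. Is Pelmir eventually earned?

Yes

With Pyrarc, Gorion is earned (B10).
With Gorion and Martov, Ionzor is earned (B3).
With Gorion and Martov, Wexhal is earned (B8).
With Wexhal and Ionzor, Irdkel is earned (B9).
With Irdkel, Pelmir is earned (B4).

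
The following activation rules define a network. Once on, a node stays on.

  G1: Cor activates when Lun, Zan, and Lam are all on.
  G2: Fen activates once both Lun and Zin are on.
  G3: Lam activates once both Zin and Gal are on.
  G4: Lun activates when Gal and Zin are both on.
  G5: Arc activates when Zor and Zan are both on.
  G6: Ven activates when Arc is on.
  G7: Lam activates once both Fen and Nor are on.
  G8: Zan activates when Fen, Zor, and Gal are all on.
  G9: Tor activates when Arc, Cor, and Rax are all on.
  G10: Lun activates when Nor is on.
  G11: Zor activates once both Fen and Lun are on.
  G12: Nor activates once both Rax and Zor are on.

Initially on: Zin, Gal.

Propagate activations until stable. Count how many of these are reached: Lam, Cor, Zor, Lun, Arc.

5

G3: Zin and Gal on → Lam on.
Gal and Zin are on, so Lun activates (G4).
Lun and Zin are on, so Fen activates (G2).
Fen and Lun are on, so Zor activates (G11).
Fen, Zor, and Gal are on, so Zan activates (G8).
G1: Lun, Zan, and Lam on → Cor on.
Zor and Zan are on, so Arc activates (G5).
Lam: reached.
Cor: reached.
Zor: reached.
Lun: reached.
Arc: reached.
All 5 are reached.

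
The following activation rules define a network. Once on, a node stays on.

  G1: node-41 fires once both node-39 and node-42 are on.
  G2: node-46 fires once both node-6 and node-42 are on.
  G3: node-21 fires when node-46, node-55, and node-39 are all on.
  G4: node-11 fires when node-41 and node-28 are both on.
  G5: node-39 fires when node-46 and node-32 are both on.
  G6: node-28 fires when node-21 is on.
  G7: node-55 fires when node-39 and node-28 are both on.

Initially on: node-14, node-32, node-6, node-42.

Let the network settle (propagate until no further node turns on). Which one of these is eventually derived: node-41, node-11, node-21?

node-6 and node-42 are on, so node-46 fires (G2).
node-46 and node-32 are on, so node-39 fires (G5).
node-39 and node-42 are on, so node-41 fires (G1).
node-21 would need node-46, node-55, and node-39 (G3), but node-55 never turns on. node-11 would need node-41 and node-28 (G4), but node-28 never turns on.

node-41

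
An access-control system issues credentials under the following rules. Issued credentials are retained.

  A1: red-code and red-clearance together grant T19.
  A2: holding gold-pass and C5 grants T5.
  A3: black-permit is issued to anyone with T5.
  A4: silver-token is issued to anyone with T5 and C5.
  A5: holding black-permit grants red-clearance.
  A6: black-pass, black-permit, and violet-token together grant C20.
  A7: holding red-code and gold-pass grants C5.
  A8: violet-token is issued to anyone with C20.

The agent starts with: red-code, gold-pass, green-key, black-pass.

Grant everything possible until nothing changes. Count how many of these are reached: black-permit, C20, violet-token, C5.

Holding red-code and gold-pass grants C5 (A7).
Holding gold-pass and C5 grants T5 (A2).
Holding T5 grants black-permit (A3).
black-permit: reached.
C20 would need black-pass, black-permit, and violet-token (A6), but violet-token is never granted.
violet-token would need C20 (A8), but C20 is never granted.
C5: reached.
Reached: black-permit and C5 — 2 of the 4.

2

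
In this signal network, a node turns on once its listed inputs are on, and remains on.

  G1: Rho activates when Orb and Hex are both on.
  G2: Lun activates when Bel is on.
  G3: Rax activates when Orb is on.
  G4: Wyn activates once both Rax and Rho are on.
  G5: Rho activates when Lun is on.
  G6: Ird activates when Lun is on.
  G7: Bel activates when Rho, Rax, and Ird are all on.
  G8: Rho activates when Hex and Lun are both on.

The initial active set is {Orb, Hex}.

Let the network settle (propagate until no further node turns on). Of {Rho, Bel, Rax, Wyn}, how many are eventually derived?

3

G1: Orb and Hex on → Rho on.
G3: Orb on → Rax on.
Rax and Rho are on, so Wyn activates (G4).
Rho: reached.
Bel would need Rho, Rax, and Ird (G7), but Ird never turns on.
Rax: reached.
Wyn: reached.
Reached: Rho, Rax, and Wyn — 3 of the 4.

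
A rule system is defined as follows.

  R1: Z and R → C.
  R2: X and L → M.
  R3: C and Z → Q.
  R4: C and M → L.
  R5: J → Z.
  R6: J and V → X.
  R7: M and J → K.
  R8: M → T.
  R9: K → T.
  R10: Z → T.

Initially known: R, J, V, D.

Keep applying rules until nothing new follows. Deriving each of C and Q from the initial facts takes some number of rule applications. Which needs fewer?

C: From J, R5 gives Z. From Z and R, R1 gives C. [2 rule applications]
Q: J holds, so Z follows (R5). From Z and R, R1 gives C. From C and Z, R3 gives Q. [3 rule applications]
C needs fewer.

C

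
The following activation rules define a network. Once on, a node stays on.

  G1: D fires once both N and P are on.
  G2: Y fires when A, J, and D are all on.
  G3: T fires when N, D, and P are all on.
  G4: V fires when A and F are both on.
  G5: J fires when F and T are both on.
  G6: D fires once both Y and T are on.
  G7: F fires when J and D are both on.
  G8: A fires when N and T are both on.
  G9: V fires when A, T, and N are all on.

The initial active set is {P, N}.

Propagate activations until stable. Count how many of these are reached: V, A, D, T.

G1: N and P on → D on.
N, D, and P are on, so T fires (G3).
N and T are on, so A fires (G8).
A, T, and N are on, so V fires (G9).
V: reached.
A: reached.
D: reached.
T: reached.
All 4 are reached.

4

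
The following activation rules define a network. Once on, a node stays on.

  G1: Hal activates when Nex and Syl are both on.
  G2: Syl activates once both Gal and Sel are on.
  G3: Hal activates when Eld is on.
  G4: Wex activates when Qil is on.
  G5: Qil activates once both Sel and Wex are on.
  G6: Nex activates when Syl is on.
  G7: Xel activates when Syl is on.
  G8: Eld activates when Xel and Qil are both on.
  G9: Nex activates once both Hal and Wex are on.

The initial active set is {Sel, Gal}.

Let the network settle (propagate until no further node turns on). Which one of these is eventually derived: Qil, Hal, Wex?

G2: Gal and Sel on → Syl on.
Syl is on, so Nex activates (G6).
G1: Nex and Syl on → Hal on.
Qil would need Sel and Wex (G5), but Wex never turns on. Wex would need Qil (G4), but Qil never turns on.

Hal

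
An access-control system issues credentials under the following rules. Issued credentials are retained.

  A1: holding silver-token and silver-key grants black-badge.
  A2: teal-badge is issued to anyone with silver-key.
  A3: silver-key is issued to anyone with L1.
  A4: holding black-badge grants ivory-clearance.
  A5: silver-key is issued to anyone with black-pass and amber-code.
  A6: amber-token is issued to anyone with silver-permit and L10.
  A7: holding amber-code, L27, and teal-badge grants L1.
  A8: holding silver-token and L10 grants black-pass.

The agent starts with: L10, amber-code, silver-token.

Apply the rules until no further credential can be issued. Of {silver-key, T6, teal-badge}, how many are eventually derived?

Holding silver-token and L10 grants black-pass (A8).
Holding black-pass and amber-code grants silver-key (A5).
Holding silver-key grants teal-badge (A2).
silver-key: reached.
No rule produces T6, and it is not given.
teal-badge: reached.
Reached: silver-key and teal-badge — 2 of the 3.

2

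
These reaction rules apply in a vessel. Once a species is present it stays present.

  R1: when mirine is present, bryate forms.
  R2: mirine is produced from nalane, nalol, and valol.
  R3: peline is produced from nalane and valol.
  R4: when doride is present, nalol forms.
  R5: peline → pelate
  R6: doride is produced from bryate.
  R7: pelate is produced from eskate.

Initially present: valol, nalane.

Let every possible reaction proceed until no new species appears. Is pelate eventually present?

nalane and valol present → peline forms (R3).
peline present → pelate forms (R5).

Yes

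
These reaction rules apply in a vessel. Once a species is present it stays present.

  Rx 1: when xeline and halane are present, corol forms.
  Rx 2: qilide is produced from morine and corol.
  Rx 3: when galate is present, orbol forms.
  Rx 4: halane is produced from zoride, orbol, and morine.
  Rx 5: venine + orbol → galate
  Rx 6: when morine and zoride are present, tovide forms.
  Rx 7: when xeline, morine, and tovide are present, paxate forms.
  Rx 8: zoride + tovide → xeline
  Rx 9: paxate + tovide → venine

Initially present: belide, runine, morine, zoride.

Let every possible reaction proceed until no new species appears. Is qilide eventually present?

No

qilide would need morine and corol (Rx 2), but corol never forms.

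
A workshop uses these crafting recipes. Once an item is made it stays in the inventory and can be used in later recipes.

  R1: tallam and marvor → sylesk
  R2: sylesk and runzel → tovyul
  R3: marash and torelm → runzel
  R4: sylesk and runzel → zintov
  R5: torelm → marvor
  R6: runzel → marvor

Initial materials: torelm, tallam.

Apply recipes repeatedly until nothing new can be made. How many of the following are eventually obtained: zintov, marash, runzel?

0

zintov would need sylesk and runzel (R4), but runzel is never obtained.
No rule produces marash, and it is not given.
runzel would need marash and torelm (R3), but marash is never obtained.
None of the 3 are reached.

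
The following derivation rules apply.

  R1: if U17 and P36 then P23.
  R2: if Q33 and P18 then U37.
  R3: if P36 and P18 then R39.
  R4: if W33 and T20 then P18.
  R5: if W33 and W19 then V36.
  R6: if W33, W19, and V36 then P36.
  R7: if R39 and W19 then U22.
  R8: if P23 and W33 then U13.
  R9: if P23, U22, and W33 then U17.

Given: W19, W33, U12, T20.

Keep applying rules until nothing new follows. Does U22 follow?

From W33 and W19, R5 gives V36.
W33 and T20 hold, so P18 follows (R4).
W33, W19, and V36 hold, so P36 follows (R6).
P36 and P18 hold, so R39 follows (R3).
R39 and W19 hold, so U22 follows (R7).

Yes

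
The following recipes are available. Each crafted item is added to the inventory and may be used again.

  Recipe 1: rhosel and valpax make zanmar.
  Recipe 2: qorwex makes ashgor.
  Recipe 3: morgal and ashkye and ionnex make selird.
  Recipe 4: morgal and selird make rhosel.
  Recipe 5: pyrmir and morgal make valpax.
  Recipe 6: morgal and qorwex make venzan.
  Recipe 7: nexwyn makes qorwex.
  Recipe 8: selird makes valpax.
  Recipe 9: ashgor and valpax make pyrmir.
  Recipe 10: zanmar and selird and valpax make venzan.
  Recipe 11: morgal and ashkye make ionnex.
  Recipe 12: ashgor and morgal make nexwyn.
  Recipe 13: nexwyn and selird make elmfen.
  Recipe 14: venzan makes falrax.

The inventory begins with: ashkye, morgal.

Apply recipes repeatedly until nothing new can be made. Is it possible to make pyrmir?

No

pyrmir would need ashgor and valpax (Recipe 9), but ashgor is never obtained.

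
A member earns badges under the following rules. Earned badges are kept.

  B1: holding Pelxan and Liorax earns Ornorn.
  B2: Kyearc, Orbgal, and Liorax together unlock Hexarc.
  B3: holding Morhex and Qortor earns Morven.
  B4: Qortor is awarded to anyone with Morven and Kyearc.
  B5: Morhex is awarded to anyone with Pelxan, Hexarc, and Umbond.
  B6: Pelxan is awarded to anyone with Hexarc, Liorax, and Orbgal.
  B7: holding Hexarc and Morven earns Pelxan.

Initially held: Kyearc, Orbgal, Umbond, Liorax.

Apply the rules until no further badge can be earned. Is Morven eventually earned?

No

Morven would need Morhex and Qortor (B3), but Qortor is never earned.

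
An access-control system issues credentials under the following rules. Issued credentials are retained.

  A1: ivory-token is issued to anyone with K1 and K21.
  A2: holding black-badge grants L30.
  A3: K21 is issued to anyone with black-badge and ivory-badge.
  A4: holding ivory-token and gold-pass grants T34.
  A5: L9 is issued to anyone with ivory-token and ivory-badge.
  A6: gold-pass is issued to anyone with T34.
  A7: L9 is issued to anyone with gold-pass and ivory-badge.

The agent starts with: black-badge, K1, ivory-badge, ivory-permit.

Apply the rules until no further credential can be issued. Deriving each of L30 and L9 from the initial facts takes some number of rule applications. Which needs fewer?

L30

L30: Holding black-badge grants L30 (A2). [1 rule application]
L9: Holding black-badge and ivory-badge grants K21 (A3). Holding K1 and K21 grants ivory-token (A1). Holding ivory-token and ivory-badge grants L9 (A5). [3 rule applications]
L30 needs fewer.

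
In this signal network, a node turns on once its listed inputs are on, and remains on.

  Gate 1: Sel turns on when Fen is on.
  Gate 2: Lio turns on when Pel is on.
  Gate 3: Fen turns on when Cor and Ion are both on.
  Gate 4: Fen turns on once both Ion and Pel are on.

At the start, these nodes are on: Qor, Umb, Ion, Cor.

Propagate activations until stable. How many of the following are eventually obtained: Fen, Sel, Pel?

Cor and Ion are on, so Fen turns on (Gate 3).
Gate 1: Fen on → Sel on.
Fen: reached.
Sel: reached.
No rule produces Pel, and it is not given.
Reached: Fen and Sel — 2 of the 3.

2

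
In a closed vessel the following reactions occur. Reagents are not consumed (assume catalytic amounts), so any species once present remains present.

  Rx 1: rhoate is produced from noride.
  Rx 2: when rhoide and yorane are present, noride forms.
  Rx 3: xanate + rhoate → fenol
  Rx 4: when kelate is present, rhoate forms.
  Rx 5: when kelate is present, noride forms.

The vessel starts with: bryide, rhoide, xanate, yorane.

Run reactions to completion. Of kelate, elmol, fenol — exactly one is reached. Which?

fenol

rhoide and yorane present → noride forms (Rx 2).
noride present → rhoate forms (Rx 1).
xanate and rhoate present → fenol forms (Rx 3).
No rule produces kelate, and it is not given. No rule produces elmol, and it is not given.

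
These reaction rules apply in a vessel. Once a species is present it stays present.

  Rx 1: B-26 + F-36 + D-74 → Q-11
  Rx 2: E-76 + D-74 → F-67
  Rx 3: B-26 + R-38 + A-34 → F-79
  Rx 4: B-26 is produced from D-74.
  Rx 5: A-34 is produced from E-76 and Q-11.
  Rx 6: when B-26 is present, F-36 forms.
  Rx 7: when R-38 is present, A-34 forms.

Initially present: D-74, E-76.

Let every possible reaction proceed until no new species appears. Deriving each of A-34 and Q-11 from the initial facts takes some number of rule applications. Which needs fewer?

Q-11

Q-11: D-74 present → B-26 forms (Rx 4). B-26 present → F-36 forms (Rx 6). B-26, F-36, and D-74 present → Q-11 forms (Rx 1). [3 rule applications]
A-34: D-74 present → B-26 forms (Rx 4). B-26 present → F-36 forms (Rx 6). B-26, F-36, and D-74 present → Q-11 forms (Rx 1). E-76 and Q-11 present → A-34 forms (Rx 5). [4 rule applications]
Q-11 needs fewer.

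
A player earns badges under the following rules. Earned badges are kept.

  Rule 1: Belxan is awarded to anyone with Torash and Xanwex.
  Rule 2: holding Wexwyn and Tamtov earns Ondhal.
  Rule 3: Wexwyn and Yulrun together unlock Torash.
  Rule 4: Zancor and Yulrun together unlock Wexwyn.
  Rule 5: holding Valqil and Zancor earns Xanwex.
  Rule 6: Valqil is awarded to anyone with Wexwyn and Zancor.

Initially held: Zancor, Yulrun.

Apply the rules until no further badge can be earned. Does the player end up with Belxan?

Yes

With Zancor and Yulrun, Wexwyn is earned (Rule 4).
With Wexwyn and Yulrun, Torash is earned (Rule 3).
With Wexwyn and Zancor, Valqil is earned (Rule 6).
With Valqil and Zancor, Xanwex is earned (Rule 5).
With Torash and Xanwex, Belxan is earned (Rule 1).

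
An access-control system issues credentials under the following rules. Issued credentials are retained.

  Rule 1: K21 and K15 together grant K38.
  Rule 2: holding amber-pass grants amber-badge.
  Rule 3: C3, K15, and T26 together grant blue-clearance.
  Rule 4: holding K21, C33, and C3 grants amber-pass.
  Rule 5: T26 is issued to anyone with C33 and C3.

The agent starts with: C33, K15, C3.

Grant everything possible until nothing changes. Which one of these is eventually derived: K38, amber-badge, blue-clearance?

Holding C33 and C3 grants T26 (Rule 5).
Holding C3, K15, and T26 grants blue-clearance (Rule 3).
K38 would need K21 and K15 (Rule 1), but K21 is never granted. amber-badge would need amber-pass (Rule 2), but amber-pass is never granted.

blue-clearance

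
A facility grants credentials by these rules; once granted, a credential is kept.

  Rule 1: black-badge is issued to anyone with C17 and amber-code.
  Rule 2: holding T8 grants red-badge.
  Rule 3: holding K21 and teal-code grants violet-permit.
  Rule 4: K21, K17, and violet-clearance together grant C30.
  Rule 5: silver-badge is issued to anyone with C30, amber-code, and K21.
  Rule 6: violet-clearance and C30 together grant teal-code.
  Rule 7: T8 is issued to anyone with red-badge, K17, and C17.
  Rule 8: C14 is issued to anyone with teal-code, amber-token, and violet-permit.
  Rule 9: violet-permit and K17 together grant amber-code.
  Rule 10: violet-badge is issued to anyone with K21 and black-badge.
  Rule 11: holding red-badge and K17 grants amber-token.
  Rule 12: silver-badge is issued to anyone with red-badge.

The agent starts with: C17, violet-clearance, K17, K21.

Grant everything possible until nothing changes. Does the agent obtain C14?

C14 would need teal-code, amber-token, and violet-permit (Rule 8), but amber-token is never granted.

No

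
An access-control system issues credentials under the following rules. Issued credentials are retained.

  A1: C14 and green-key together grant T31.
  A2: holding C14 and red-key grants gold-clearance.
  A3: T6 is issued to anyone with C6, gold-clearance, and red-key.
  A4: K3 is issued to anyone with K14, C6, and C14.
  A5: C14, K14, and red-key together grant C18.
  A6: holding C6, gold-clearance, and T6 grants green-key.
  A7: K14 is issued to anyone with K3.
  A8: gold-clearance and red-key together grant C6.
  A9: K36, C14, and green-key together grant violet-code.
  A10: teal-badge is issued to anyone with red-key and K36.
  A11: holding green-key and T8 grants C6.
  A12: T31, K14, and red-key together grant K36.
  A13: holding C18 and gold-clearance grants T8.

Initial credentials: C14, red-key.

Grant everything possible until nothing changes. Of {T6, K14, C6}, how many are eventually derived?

Holding C14 and red-key grants gold-clearance (A2).
Holding gold-clearance and red-key grants C6 (A8).
Holding C6, gold-clearance, and red-key grants T6 (A3).
T6: reached.
K14 would need K3 (A7), but K3 is never granted.
C6: reached.
Reached: T6 and C6 — 2 of the 3.

2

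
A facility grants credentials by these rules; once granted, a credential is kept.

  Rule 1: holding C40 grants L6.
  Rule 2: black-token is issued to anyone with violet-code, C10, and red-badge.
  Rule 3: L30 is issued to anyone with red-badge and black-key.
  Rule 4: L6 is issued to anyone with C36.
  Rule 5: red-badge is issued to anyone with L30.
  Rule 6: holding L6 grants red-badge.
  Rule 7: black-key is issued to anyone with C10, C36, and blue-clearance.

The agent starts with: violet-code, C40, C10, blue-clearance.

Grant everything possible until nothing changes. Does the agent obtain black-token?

Yes

Holding C40 grants L6 (Rule 1).
Holding L6 grants red-badge (Rule 6).
Holding violet-code, C10, and red-badge grants black-token (Rule 2).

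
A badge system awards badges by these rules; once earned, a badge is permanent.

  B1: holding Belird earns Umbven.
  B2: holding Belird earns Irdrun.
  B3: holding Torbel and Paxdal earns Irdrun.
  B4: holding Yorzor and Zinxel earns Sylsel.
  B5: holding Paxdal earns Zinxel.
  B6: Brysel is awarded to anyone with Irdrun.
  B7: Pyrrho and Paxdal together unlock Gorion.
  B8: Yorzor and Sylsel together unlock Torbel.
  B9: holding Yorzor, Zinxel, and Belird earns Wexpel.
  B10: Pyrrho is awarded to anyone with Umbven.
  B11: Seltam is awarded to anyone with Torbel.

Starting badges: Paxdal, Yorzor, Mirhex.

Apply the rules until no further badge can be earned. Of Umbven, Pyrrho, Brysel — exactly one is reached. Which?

Brysel

With Paxdal, Zinxel is earned (B5).
With Yorzor and Zinxel, Sylsel is earned (B4).
With Yorzor and Sylsel, Torbel is earned (B8).
With Torbel and Paxdal, Irdrun is earned (B3).
With Irdrun, Brysel is earned (B6).
Umbven would need Belird (B1), but Belird is never earned. Pyrrho would need Umbven (B10), but Umbven is never earned.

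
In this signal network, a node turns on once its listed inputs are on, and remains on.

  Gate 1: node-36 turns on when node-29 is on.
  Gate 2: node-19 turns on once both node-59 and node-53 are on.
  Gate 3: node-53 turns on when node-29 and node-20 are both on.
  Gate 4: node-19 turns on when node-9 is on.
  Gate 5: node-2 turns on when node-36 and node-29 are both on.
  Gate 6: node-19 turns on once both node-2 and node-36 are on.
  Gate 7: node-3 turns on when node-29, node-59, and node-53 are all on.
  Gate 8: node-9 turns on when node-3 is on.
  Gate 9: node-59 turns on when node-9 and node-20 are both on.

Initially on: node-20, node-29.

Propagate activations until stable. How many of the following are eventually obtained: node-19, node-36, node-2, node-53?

4

Gate 3: node-29 and node-20 on → node-53 on.
Gate 1: node-29 on → node-36 on.
Gate 5: node-36 and node-29 on → node-2 on.
Gate 6: node-2 and node-36 on → node-19 on.
node-19: reached.
node-36: reached.
node-2: reached.
node-53: reached.
All 4 are reached.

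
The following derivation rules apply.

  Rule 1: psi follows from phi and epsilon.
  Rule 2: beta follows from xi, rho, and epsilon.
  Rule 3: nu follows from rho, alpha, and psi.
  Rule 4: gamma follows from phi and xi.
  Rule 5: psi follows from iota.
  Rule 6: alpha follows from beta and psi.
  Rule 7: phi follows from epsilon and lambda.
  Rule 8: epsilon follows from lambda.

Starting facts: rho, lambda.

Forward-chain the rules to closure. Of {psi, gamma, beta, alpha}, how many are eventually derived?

1

lambda holds, so epsilon follows (Rule 8).
epsilon and lambda hold, so phi follows (Rule 7).
phi and epsilon hold, so psi follows (Rule 1).
psi: reached.
gamma would need phi and xi (Rule 4), but xi is never established.
beta would need xi, rho, and epsilon (Rule 2), but xi is never established.
alpha would need beta and psi (Rule 6), but beta is never established.
Reached: psi — 1 of the 4.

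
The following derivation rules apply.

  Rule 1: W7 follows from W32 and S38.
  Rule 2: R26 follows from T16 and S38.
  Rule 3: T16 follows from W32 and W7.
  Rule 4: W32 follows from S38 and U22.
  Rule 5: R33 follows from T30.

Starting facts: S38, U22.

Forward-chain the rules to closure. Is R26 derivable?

Yes

S38 and U22 hold, so W32 follows (Rule 4).
From W32 and S38, Rule 1 gives W7.
From W32 and W7, Rule 3 gives T16.
From T16 and S38, Rule 2 gives R26.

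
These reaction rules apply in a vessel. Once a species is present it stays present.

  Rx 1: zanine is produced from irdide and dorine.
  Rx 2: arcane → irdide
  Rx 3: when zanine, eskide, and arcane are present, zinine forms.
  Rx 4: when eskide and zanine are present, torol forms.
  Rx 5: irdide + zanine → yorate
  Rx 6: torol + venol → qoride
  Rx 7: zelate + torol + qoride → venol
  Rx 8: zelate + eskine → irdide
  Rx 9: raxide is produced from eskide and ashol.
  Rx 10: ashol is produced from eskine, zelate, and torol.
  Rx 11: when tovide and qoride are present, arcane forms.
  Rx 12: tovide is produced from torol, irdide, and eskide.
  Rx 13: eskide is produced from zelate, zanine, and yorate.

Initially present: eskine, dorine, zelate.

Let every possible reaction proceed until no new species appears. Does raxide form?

Yes

zelate and eskine present → irdide forms (Rx 8).
irdide and dorine present → zanine forms (Rx 1).
irdide and zanine present → yorate forms (Rx 5).
zelate, zanine, and yorate present → eskide forms (Rx 13).
eskide and zanine present → torol forms (Rx 4).
eskine, zelate, and torol present → ashol forms (Rx 10).
eskide and ashol present → raxide forms (Rx 9).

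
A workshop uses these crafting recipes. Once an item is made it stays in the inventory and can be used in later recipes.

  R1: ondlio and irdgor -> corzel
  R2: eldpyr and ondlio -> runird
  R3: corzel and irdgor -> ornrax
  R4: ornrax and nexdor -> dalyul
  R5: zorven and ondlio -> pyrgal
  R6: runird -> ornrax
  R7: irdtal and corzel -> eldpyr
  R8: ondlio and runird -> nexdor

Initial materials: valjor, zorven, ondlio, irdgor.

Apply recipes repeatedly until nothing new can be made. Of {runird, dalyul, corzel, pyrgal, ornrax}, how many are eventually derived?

3

Using R1, ondlio and irdgor make corzel.
zorven and ondlio -> pyrgal (R5).
corzel and irdgor -> ornrax (R3).
runird would need eldpyr and ondlio (R2), but eldpyr is never obtained.
dalyul would need ornrax and nexdor (R4), but nexdor is never obtained.
corzel: reached.
pyrgal: reached.
ornrax: reached.
Reached: corzel, pyrgal, and ornrax — 3 of the 5.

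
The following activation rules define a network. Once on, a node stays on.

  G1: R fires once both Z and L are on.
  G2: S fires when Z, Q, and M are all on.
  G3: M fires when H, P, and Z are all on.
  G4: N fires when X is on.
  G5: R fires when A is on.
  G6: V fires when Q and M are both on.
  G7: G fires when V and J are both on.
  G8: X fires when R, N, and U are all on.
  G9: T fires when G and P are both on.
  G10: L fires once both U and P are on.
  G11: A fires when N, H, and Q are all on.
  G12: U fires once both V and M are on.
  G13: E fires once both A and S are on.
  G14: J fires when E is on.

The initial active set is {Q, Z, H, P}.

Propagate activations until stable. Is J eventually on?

J would need E (G14), but E never turns on.

No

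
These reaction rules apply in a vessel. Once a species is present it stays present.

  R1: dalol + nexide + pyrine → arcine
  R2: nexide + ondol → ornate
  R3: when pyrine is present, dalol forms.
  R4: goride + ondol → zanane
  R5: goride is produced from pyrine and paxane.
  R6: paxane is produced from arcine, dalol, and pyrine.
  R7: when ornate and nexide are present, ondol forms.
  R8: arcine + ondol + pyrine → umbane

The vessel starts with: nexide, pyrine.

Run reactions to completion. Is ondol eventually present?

ondol would need ornate and nexide (R7), but ornate never forms.

No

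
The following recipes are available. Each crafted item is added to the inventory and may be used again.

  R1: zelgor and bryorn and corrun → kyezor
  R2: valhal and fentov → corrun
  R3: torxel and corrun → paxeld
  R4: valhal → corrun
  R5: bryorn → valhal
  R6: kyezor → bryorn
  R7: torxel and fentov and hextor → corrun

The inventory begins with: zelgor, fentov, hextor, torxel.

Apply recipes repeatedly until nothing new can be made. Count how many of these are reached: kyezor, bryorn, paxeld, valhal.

1

torxel and fentov and hextor → corrun (R7).
Using R3, torxel and corrun make paxeld.
kyezor would need zelgor, bryorn, and corrun (R1), but bryorn is never obtained.
bryorn would need kyezor (R6), but kyezor is never obtained.
paxeld: reached.
valhal would need bryorn (R5), but bryorn is never obtained.
Reached: paxeld — 1 of the 4.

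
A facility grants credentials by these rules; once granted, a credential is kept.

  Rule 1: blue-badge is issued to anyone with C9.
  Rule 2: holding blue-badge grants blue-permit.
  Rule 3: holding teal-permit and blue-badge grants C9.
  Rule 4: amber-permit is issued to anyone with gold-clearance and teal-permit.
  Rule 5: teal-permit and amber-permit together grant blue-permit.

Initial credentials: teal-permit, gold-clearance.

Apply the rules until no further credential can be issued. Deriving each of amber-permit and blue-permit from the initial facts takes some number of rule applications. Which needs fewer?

amber-permit

amber-permit: Holding gold-clearance and teal-permit grants amber-permit (Rule 4). [1 rule application]
blue-permit: Holding gold-clearance and teal-permit grants amber-permit (Rule 4). Holding teal-permit and amber-permit grants blue-permit (Rule 5). [2 rule applications]
amber-permit needs fewer.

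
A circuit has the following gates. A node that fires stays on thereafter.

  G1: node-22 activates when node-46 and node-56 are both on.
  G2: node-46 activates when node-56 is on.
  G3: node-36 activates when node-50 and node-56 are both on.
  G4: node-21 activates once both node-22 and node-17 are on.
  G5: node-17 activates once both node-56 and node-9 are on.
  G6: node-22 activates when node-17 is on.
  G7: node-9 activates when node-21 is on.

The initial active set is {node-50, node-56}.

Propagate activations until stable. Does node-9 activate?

node-9 would need node-21 (G7), but node-21 never turns on.

No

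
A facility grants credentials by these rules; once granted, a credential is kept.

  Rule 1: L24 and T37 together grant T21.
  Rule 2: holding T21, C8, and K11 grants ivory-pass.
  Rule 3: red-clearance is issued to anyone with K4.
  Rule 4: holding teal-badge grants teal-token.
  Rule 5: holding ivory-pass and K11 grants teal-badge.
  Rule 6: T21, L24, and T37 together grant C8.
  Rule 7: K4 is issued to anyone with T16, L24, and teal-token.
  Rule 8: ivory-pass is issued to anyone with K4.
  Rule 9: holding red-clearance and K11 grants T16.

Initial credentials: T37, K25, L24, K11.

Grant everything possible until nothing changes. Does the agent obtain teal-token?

Holding L24 and T37 grants T21 (Rule 1).
Holding T21, L24, and T37 grants C8 (Rule 6).
Holding T21, C8, and K11 grants ivory-pass (Rule 2).
Holding ivory-pass and K11 grants teal-badge (Rule 5).
Holding teal-badge grants teal-token (Rule 4).

Yes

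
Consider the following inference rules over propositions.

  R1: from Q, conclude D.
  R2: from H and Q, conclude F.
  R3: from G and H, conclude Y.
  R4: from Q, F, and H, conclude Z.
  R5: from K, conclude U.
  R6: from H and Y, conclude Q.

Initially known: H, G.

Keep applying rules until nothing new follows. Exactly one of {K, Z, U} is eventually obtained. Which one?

From G and H, R3 gives Y.
From H and Y, R6 gives Q.
From H and Q, R2 gives F.
Q, F, and H hold, so Z follows (R4).
No rule produces K, and it is not given. U would need K (R5), but K is never established.

Z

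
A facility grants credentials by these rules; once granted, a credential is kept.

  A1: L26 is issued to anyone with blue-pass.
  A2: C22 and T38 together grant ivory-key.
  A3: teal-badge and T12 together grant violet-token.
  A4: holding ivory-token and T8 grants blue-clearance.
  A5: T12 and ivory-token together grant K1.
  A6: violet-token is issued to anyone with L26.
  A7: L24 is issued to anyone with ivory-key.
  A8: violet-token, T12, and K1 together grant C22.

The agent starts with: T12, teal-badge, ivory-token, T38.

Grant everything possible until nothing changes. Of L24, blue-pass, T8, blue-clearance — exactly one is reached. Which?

L24

Holding T12 and ivory-token grants K1 (A5).
Holding teal-badge and T12 grants violet-token (A3).
Holding violet-token, T12, and K1 grants C22 (A8).
Holding C22 and T38 grants ivory-key (A2).
Holding ivory-key grants L24 (A7).
No rule produces blue-pass, and it is not given. No rule produces T8, and it is not given. blue-clearance would need ivory-token and T8 (A4), but T8 is never granted.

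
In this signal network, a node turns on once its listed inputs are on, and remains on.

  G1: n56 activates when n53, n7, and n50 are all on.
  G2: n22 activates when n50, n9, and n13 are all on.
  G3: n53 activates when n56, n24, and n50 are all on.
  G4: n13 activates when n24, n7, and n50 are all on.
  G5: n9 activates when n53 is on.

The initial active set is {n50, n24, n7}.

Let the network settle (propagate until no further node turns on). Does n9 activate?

n9 would need n53 (G5), but n53 never turns on.

No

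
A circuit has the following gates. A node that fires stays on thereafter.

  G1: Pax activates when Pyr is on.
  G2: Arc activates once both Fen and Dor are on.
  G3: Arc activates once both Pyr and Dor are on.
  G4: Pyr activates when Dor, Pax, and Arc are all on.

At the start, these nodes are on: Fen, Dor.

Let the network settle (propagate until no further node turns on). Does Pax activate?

Pax would need Pyr (G1), but Pyr never turns on.

No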